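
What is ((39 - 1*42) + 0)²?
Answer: 9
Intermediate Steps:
((39 - 1*42) + 0)² = ((39 - 42) + 0)² = (-3 + 0)² = (-3)² = 9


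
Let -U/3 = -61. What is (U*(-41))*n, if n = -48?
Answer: 360144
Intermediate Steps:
U = 183 (U = -3*(-61) = 183)
(U*(-41))*n = (183*(-41))*(-48) = -7503*(-48) = 360144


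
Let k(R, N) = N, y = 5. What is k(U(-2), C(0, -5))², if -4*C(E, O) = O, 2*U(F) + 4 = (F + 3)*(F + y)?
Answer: 25/16 ≈ 1.5625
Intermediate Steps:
U(F) = -2 + (3 + F)*(5 + F)/2 (U(F) = -2 + ((F + 3)*(F + 5))/2 = -2 + ((3 + F)*(5 + F))/2 = -2 + (3 + F)*(5 + F)/2)
C(E, O) = -O/4
k(U(-2), C(0, -5))² = (-¼*(-5))² = (5/4)² = 25/16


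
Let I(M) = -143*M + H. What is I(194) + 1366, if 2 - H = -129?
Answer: -26245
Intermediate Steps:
H = 131 (H = 2 - 1*(-129) = 2 + 129 = 131)
I(M) = 131 - 143*M (I(M) = -143*M + 131 = 131 - 143*M)
I(194) + 1366 = (131 - 143*194) + 1366 = (131 - 27742) + 1366 = -27611 + 1366 = -26245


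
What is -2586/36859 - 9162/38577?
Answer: -145820760/473969881 ≈ -0.30766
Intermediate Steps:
-2586/36859 - 9162/38577 = -2586*1/36859 - 9162*1/38577 = -2586/36859 - 3054/12859 = -145820760/473969881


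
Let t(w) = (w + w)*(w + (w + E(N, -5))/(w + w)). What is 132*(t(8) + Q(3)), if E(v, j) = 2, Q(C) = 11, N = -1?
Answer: 19668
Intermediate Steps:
t(w) = 2*w*(w + (2 + w)/(2*w)) (t(w) = (w + w)*(w + (w + 2)/(w + w)) = (2*w)*(w + (2 + w)/((2*w))) = (2*w)*(w + (2 + w)*(1/(2*w))) = (2*w)*(w + (2 + w)/(2*w)) = 2*w*(w + (2 + w)/(2*w)))
132*(t(8) + Q(3)) = 132*((2 + 8 + 2*8**2) + 11) = 132*((2 + 8 + 2*64) + 11) = 132*((2 + 8 + 128) + 11) = 132*(138 + 11) = 132*149 = 19668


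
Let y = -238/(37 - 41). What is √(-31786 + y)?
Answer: I*√126906/2 ≈ 178.12*I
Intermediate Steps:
y = 119/2 (y = -238/(-4) = -238*(-¼) = 119/2 ≈ 59.500)
√(-31786 + y) = √(-31786 + 119/2) = √(-63453/2) = I*√126906/2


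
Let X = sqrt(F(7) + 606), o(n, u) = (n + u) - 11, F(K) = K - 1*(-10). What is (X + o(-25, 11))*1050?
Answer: -26250 + 1050*sqrt(623) ≈ -42.034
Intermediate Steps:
F(K) = 10 + K (F(K) = K + 10 = 10 + K)
o(n, u) = -11 + n + u
X = sqrt(623) (X = sqrt((10 + 7) + 606) = sqrt(17 + 606) = sqrt(623) ≈ 24.960)
(X + o(-25, 11))*1050 = (sqrt(623) + (-11 - 25 + 11))*1050 = (sqrt(623) - 25)*1050 = (-25 + sqrt(623))*1050 = -26250 + 1050*sqrt(623)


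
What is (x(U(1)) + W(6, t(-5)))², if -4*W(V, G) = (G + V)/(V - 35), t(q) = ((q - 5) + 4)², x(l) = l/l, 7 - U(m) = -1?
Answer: 6241/3364 ≈ 1.8552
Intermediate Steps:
U(m) = 8 (U(m) = 7 - 1*(-1) = 7 + 1 = 8)
x(l) = 1
t(q) = (-1 + q)² (t(q) = ((-5 + q) + 4)² = (-1 + q)²)
W(V, G) = -(G + V)/(4*(-35 + V)) (W(V, G) = -(G + V)/(4*(V - 35)) = -(G + V)/(4*(-35 + V)))
(x(U(1)) + W(6, t(-5)))² = (1 + (-(-1 - 5)² - 1*6)/(4*(-35 + 6)))² = (1 + (¼)*(-1*(-6)² - 6)/(-29))² = (1 + (¼)*(-1/29)*(-1*36 - 6))² = (1 + (¼)*(-1/29)*(-36 - 6))² = (1 + (¼)*(-1/29)*(-42))² = (1 + 21/58)² = (79/58)² = 6241/3364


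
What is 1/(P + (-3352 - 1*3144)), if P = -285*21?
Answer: -1/12481 ≈ -8.0122e-5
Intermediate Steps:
P = -5985
1/(P + (-3352 - 1*3144)) = 1/(-5985 + (-3352 - 1*3144)) = 1/(-5985 + (-3352 - 3144)) = 1/(-5985 - 6496) = 1/(-12481) = -1/12481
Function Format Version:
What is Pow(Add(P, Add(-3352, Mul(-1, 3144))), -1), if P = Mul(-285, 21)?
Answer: Rational(-1, 12481) ≈ -8.0122e-5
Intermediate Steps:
P = -5985
Pow(Add(P, Add(-3352, Mul(-1, 3144))), -1) = Pow(Add(-5985, Add(-3352, Mul(-1, 3144))), -1) = Pow(Add(-5985, Add(-3352, -3144)), -1) = Pow(Add(-5985, -6496), -1) = Pow(-12481, -1) = Rational(-1, 12481)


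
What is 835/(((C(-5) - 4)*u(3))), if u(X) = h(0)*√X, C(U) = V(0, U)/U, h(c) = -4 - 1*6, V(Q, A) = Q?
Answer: 167*√3/24 ≈ 12.052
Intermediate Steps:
h(c) = -10 (h(c) = -4 - 6 = -10)
C(U) = 0 (C(U) = 0/U = 0)
u(X) = -10*√X
835/(((C(-5) - 4)*u(3))) = 835/(((0 - 4)*(-10*√3))) = 835/((-(-40)*√3)) = 835/((40*√3)) = 835*(√3/120) = 167*√3/24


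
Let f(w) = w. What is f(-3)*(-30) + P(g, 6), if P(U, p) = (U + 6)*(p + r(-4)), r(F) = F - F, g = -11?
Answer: 60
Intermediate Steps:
r(F) = 0
P(U, p) = p*(6 + U) (P(U, p) = (U + 6)*(p + 0) = (6 + U)*p = p*(6 + U))
f(-3)*(-30) + P(g, 6) = -3*(-30) + 6*(6 - 11) = 90 + 6*(-5) = 90 - 30 = 60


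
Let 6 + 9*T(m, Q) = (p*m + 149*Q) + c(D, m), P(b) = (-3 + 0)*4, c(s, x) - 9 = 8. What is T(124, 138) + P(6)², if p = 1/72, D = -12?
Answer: 393673/162 ≈ 2430.1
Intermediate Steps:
c(s, x) = 17 (c(s, x) = 9 + 8 = 17)
p = 1/72 ≈ 0.013889
P(b) = -12 (P(b) = -3*4 = -12)
T(m, Q) = 11/9 + m/648 + 149*Q/9 (T(m, Q) = -⅔ + ((m/72 + 149*Q) + 17)/9 = -⅔ + ((149*Q + m/72) + 17)/9 = -⅔ + (17 + 149*Q + m/72)/9 = -⅔ + (17/9 + m/648 + 149*Q/9) = 11/9 + m/648 + 149*Q/9)
T(124, 138) + P(6)² = (11/9 + (1/648)*124 + (149/9)*138) + (-12)² = (11/9 + 31/162 + 6854/3) + 144 = 370345/162 + 144 = 393673/162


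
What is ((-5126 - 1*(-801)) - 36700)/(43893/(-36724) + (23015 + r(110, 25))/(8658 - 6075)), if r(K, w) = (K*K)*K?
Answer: -3891553224300/49611471241 ≈ -78.441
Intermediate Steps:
r(K, w) = K³ (r(K, w) = K²*K = K³)
((-5126 - 1*(-801)) - 36700)/(43893/(-36724) + (23015 + r(110, 25))/(8658 - 6075)) = ((-5126 - 1*(-801)) - 36700)/(43893/(-36724) + (23015 + 110³)/(8658 - 6075)) = ((-5126 + 801) - 36700)/(43893*(-1/36724) + (23015 + 1331000)/2583) = (-4325 - 36700)/(-43893/36724 + 1354015*(1/2583)) = -41025/(-43893/36724 + 1354015/2583) = -41025/49611471241/94858092 = -41025*94858092/49611471241 = -3891553224300/49611471241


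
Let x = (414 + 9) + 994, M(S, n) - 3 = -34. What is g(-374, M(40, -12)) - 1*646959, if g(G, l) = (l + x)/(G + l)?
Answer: -29113309/45 ≈ -6.4696e+5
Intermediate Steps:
M(S, n) = -31 (M(S, n) = 3 - 34 = -31)
x = 1417 (x = 423 + 994 = 1417)
g(G, l) = (1417 + l)/(G + l) (g(G, l) = (l + 1417)/(G + l) = (1417 + l)/(G + l))
g(-374, M(40, -12)) - 1*646959 = (1417 - 31)/(-374 - 31) - 1*646959 = 1386/(-405) - 646959 = -1/405*1386 - 646959 = -154/45 - 646959 = -29113309/45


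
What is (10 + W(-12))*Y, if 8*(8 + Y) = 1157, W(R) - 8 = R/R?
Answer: 20767/8 ≈ 2595.9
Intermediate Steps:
W(R) = 9 (W(R) = 8 + R/R = 8 + 1 = 9)
Y = 1093/8 (Y = -8 + (⅛)*1157 = -8 + 1157/8 = 1093/8 ≈ 136.63)
(10 + W(-12))*Y = (10 + 9)*(1093/8) = 19*(1093/8) = 20767/8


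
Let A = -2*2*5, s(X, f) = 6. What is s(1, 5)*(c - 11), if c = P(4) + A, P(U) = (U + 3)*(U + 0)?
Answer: -18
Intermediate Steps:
P(U) = U*(3 + U) (P(U) = (3 + U)*U = U*(3 + U))
A = -20 (A = -4*5 = -20)
c = 8 (c = 4*(3 + 4) - 20 = 4*7 - 20 = 28 - 20 = 8)
s(1, 5)*(c - 11) = 6*(8 - 11) = 6*(-3) = -18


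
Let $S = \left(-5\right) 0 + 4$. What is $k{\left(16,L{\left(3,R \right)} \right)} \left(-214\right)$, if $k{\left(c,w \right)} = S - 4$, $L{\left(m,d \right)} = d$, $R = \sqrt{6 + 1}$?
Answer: $0$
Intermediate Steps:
$R = \sqrt{7} \approx 2.6458$
$S = 4$ ($S = 0 + 4 = 4$)
$k{\left(c,w \right)} = 0$ ($k{\left(c,w \right)} = 4 - 4 = 0$)
$k{\left(16,L{\left(3,R \right)} \right)} \left(-214\right) = 0 \left(-214\right) = 0$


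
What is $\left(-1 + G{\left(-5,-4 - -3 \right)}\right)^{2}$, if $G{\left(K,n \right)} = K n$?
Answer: $16$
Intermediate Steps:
$\left(-1 + G{\left(-5,-4 - -3 \right)}\right)^{2} = \left(-1 - 5 \left(-4 - -3\right)\right)^{2} = \left(-1 - 5 \left(-4 + 3\right)\right)^{2} = \left(-1 - -5\right)^{2} = \left(-1 + 5\right)^{2} = 4^{2} = 16$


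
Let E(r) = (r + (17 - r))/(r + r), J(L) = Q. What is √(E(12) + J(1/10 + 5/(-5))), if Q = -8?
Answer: 5*I*√42/12 ≈ 2.7003*I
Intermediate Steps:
J(L) = -8
E(r) = 17/(2*r) (E(r) = 17/((2*r)) = 17*(1/(2*r)) = 17/(2*r))
√(E(12) + J(1/10 + 5/(-5))) = √((17/2)/12 - 8) = √((17/2)*(1/12) - 8) = √(17/24 - 8) = √(-175/24) = 5*I*√42/12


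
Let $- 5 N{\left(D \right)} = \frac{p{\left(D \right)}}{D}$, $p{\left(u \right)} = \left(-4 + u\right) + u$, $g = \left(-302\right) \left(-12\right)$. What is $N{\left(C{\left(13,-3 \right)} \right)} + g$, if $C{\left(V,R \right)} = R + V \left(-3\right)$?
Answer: $\frac{380476}{105} \approx 3623.6$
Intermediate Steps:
$g = 3624$
$p{\left(u \right)} = -4 + 2 u$
$C{\left(V,R \right)} = R - 3 V$
$N{\left(D \right)} = - \frac{-4 + 2 D}{5 D}$ ($N{\left(D \right)} = - \frac{\left(-4 + 2 D\right) \frac{1}{D}}{5} = - \frac{\frac{1}{D} \left(-4 + 2 D\right)}{5} = - \frac{-4 + 2 D}{5 D}$)
$N{\left(C{\left(13,-3 \right)} \right)} + g = \frac{2 \left(2 - \left(-3 - 39\right)\right)}{5 \left(-3 - 39\right)} + 3624 = \frac{2 \left(2 - -42\right)}{5 \left(-42\right)} + 3624 = \frac{2}{5} \left(- \frac{1}{42}\right) \left(2 + 42\right) + 3624 = \frac{2}{5} \left(- \frac{1}{42}\right) 44 + 3624 = - \frac{44}{105} + 3624 = \frac{380476}{105}$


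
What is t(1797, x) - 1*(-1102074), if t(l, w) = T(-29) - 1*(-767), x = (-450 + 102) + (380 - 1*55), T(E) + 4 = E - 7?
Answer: 1102801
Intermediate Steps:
T(E) = -11 + E (T(E) = -4 + (E - 7) = -4 + (-7 + E) = -11 + E)
x = -23 (x = -348 + (380 - 55) = -348 + 325 = -23)
t(l, w) = 727 (t(l, w) = (-11 - 29) - 1*(-767) = -40 + 767 = 727)
t(1797, x) - 1*(-1102074) = 727 - 1*(-1102074) = 727 + 1102074 = 1102801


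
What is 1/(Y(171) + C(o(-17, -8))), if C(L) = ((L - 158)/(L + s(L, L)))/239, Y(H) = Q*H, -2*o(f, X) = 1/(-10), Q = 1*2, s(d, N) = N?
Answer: 478/160317 ≈ 0.0029816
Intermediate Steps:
Q = 2
o(f, X) = 1/20 (o(f, X) = -½/(-10) = -½*(-⅒) = 1/20)
Y(H) = 2*H
C(L) = (-158 + L)/(478*L) (C(L) = ((L - 158)/(L + L))/239 = ((-158 + L)/((2*L)))*(1/239) = ((-158 + L)*(1/(2*L)))*(1/239) = ((-158 + L)/(2*L))*(1/239) = (-158 + L)/(478*L))
1/(Y(171) + C(o(-17, -8))) = 1/(2*171 + (-158 + 1/20)/(478*(1/20))) = 1/(342 + (1/478)*20*(-3159/20)) = 1/(342 - 3159/478) = 1/(160317/478) = 478/160317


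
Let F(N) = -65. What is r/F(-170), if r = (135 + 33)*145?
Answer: -4872/13 ≈ -374.77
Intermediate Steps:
r = 24360 (r = 168*145 = 24360)
r/F(-170) = 24360/(-65) = 24360*(-1/65) = -4872/13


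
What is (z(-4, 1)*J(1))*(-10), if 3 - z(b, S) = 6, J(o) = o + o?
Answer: 60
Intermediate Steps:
J(o) = 2*o
z(b, S) = -3 (z(b, S) = 3 - 1*6 = 3 - 6 = -3)
(z(-4, 1)*J(1))*(-10) = -6*(-10) = 60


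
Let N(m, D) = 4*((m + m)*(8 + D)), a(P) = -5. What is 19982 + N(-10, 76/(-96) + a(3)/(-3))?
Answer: 19272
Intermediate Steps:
N(m, D) = 8*m*(8 + D) (N(m, D) = 4*((2*m)*(8 + D)) = 4*(2*m*(8 + D)) = 8*m*(8 + D))
19982 + N(-10, 76/(-96) + a(3)/(-3)) = 19982 + 8*(-10)*(8 + (76/(-96) - 5/(-3))) = 19982 + 8*(-10)*(8 + (76*(-1/96) - 5*(-⅓))) = 19982 + 8*(-10)*(8 + (-19/24 + 5/3)) = 19982 + 8*(-10)*(8 + 7/8) = 19982 + 8*(-10)*(71/8) = 19982 - 710 = 19272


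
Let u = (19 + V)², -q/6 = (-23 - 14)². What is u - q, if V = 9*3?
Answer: 10330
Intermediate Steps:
V = 27
q = -8214 (q = -6*(-23 - 14)² = -6*(-37)² = -6*1369 = -8214)
u = 2116 (u = (19 + 27)² = 46² = 2116)
u - q = 2116 - 1*(-8214) = 2116 + 8214 = 10330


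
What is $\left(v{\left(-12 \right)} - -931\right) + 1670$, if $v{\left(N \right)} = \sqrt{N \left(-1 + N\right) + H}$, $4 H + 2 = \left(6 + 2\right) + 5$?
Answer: $2601 + \frac{\sqrt{635}}{2} \approx 2613.6$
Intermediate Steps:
$H = \frac{11}{4}$ ($H = - \frac{1}{2} + \frac{\left(6 + 2\right) + 5}{4} = - \frac{1}{2} + \frac{8 + 5}{4} = - \frac{1}{2} + \frac{1}{4} \cdot 13 = - \frac{1}{2} + \frac{13}{4} = \frac{11}{4} \approx 2.75$)
$v{\left(N \right)} = \sqrt{\frac{11}{4} + N \left(-1 + N\right)}$ ($v{\left(N \right)} = \sqrt{N \left(-1 + N\right) + \frac{11}{4}} = \sqrt{\frac{11}{4} + N \left(-1 + N\right)}$)
$\left(v{\left(-12 \right)} - -931\right) + 1670 = \left(\frac{\sqrt{11 - -48 + 4 \left(-12\right)^{2}}}{2} - -931\right) + 1670 = \left(\frac{\sqrt{11 + 48 + 4 \cdot 144}}{2} + 931\right) + 1670 = \left(\frac{\sqrt{11 + 48 + 576}}{2} + 931\right) + 1670 = \left(\frac{\sqrt{635}}{2} + 931\right) + 1670 = \left(931 + \frac{\sqrt{635}}{2}\right) + 1670 = 2601 + \frac{\sqrt{635}}{2}$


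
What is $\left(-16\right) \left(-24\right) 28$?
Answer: $10752$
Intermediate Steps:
$\left(-16\right) \left(-24\right) 28 = 384 \cdot 28 = 10752$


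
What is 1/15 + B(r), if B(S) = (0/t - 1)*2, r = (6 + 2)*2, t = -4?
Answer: -29/15 ≈ -1.9333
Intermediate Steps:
r = 16 (r = 8*2 = 16)
B(S) = -2 (B(S) = (0/(-4) - 1)*2 = (0*(-1/4) - 1)*2 = (0 - 1)*2 = -1*2 = -2)
1/15 + B(r) = 1/15 - 2 = -29/15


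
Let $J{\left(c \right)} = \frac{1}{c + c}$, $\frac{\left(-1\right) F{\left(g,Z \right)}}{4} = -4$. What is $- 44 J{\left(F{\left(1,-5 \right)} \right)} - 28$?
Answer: $- \frac{235}{8} \approx -29.375$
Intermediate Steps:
$F{\left(g,Z \right)} = 16$ ($F{\left(g,Z \right)} = \left(-4\right) \left(-4\right) = 16$)
$J{\left(c \right)} = \frac{1}{2 c}$
$- 44 J{\left(F{\left(1,-5 \right)} \right)} - 28 = - 44 \frac{1}{2 \cdot 16} - 28 = - 44 \cdot \frac{1}{2} \cdot \frac{1}{16} - 28 = \left(-44\right) \frac{1}{32} - 28 = - \frac{11}{8} - 28 = - \frac{235}{8}$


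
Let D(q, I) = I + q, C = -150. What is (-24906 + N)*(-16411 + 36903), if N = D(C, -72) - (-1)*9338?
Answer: -323568680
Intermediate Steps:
N = 9116 (N = (-72 - 150) - (-1)*9338 = -222 - 1*(-9338) = -222 + 9338 = 9116)
(-24906 + N)*(-16411 + 36903) = (-24906 + 9116)*(-16411 + 36903) = -15790*20492 = -323568680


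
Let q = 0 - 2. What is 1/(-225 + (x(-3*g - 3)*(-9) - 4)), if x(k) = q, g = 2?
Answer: -1/211 ≈ -0.0047393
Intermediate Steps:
q = -2
x(k) = -2
1/(-225 + (x(-3*g - 3)*(-9) - 4)) = 1/(-225 + (-2*(-9) - 4)) = 1/(-225 + (18 - 4)) = 1/(-225 + 14) = 1/(-211) = -1/211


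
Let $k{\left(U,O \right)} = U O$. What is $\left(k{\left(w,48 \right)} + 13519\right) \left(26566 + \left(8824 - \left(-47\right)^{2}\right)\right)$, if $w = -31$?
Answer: $399200611$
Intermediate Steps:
$k{\left(U,O \right)} = O U$
$\left(k{\left(w,48 \right)} + 13519\right) \left(26566 + \left(8824 - \left(-47\right)^{2}\right)\right) = \left(48 \left(-31\right) + 13519\right) \left(26566 + \left(8824 - \left(-47\right)^{2}\right)\right) = \left(-1488 + 13519\right) \left(26566 + \left(8824 - 2209\right)\right) = 12031 \left(26566 + \left(8824 - 2209\right)\right) = 12031 \left(26566 + 6615\right) = 12031 \cdot 33181 = 399200611$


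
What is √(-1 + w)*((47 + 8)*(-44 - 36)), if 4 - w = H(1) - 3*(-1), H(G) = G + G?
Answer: -4400*I*√2 ≈ -6222.5*I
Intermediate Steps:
H(G) = 2*G
w = -1 (w = 4 - (2*1 - 3*(-1)) = 4 - (2 + 3) = 4 - 1*5 = 4 - 5 = -1)
√(-1 + w)*((47 + 8)*(-44 - 36)) = √(-1 - 1)*((47 + 8)*(-44 - 36)) = √(-2)*(55*(-80)) = (I*√2)*(-4400) = -4400*I*√2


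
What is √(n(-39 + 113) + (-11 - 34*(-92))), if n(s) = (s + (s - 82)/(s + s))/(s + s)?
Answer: √4267857/37 ≈ 55.835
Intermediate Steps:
n(s) = (s + (-82 + s)/(2*s))/(2*s) (n(s) = (s + (-82 + s)/((2*s)))/((2*s)) = (s + (-82 + s)*(1/(2*s)))*(1/(2*s)) = (s + (-82 + s)/(2*s))*(1/(2*s)) = (s + (-82 + s)/(2*s))/(2*s))
√(n(-39 + 113) + (-11 - 34*(-92))) = √((-82 + (-39 + 113) + 2*(-39 + 113)²)/(4*(-39 + 113)²) + (-11 - 34*(-92))) = √((¼)*(-82 + 74 + 2*74²)/74² + (-11 + 3128)) = √((¼)*(1/5476)*(-82 + 74 + 2*5476) + 3117) = √((¼)*(1/5476)*(-82 + 74 + 10952) + 3117) = √((¼)*(1/5476)*10944 + 3117) = √(684/1369 + 3117) = √(4267857/1369) = √4267857/37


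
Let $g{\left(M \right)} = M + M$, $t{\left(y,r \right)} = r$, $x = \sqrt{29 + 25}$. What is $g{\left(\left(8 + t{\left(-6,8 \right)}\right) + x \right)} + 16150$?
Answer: $16182 + 6 \sqrt{6} \approx 16197.0$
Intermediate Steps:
$x = 3 \sqrt{6}$ ($x = \sqrt{54} = 3 \sqrt{6} \approx 7.3485$)
$g{\left(M \right)} = 2 M$
$g{\left(\left(8 + t{\left(-6,8 \right)}\right) + x \right)} + 16150 = 2 \left(\left(8 + 8\right) + 3 \sqrt{6}\right) + 16150 = 2 \left(16 + 3 \sqrt{6}\right) + 16150 = \left(32 + 6 \sqrt{6}\right) + 16150 = 16182 + 6 \sqrt{6}$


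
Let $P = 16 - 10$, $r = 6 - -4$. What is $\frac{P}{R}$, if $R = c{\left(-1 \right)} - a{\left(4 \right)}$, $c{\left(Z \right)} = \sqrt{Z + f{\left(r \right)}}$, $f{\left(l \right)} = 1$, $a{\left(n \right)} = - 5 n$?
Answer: $\frac{3}{10} \approx 0.3$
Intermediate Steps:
$r = 10$ ($r = 6 + 4 = 10$)
$c{\left(Z \right)} = \sqrt{1 + Z}$ ($c{\left(Z \right)} = \sqrt{Z + 1} = \sqrt{1 + Z}$)
$P = 6$ ($P = 16 - 10 = 6$)
$R = 20$ ($R = \sqrt{1 - 1} - \left(-5\right) 4 = \sqrt{0} - -20 = 0 + 20 = 20$)
$\frac{P}{R} = \frac{6}{20} = 6 \cdot \frac{1}{20} = \frac{3}{10}$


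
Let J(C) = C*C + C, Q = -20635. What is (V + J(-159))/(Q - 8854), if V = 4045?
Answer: -29167/29489 ≈ -0.98908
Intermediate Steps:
J(C) = C + C**2 (J(C) = C**2 + C = C + C**2)
(V + J(-159))/(Q - 8854) = (4045 - 159*(1 - 159))/(-20635 - 8854) = (4045 - 159*(-158))/(-29489) = (4045 + 25122)*(-1/29489) = 29167*(-1/29489) = -29167/29489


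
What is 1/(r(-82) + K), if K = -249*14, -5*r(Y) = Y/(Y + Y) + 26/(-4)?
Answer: -5/17424 ≈ -0.00028696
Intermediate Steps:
r(Y) = 6/5 (r(Y) = -(Y/(Y + Y) + 26/(-4))/5 = -(Y/((2*Y)) + 26*(-¼))/5 = -(Y*(1/(2*Y)) - 13/2)/5 = -(½ - 13/2)/5 = -⅕*(-6) = 6/5)
K = -3486
1/(r(-82) + K) = 1/(6/5 - 3486) = 1/(-17424/5) = -5/17424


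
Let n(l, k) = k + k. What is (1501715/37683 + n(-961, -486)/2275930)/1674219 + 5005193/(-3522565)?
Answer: -71867111553341385080092/50579630540945141227965 ≈ -1.4209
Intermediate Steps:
n(l, k) = 2*k
(1501715/37683 + n(-961, -486)/2275930)/1674219 + 5005193/(-3522565) = (1501715/37683 + (2*(-486))/2275930)/1674219 + 5005193/(-3522565) = (1501715*(1/37683) - 972*1/2275930)*(1/1674219) + 5005193*(-1/3522565) = (1501715/37683 - 486/1137965)*(1/1674219) - 5005193/3522565 = (1708880796037/42881935095)*(1/1674219) - 5005193/3522565 = 1708880796037/71793750492815805 - 5005193/3522565 = -71867111553341385080092/50579630540945141227965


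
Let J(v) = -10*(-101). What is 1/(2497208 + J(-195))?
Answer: 1/2498218 ≈ 4.0029e-7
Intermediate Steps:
J(v) = 1010
1/(2497208 + J(-195)) = 1/(2497208 + 1010) = 1/2498218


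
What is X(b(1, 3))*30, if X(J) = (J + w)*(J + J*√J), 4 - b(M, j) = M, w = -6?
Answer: -270 - 270*√3 ≈ -737.65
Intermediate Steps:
b(M, j) = 4 - M
X(J) = (-6 + J)*(J + J^(3/2)) (X(J) = (J - 6)*(J + J*√J) = (-6 + J)*(J + J^(3/2)))
X(b(1, 3))*30 = ((4 - 1*1)² + (4 - 1*1)^(5/2) - 6*(4 - 1*1) - 6*(4 - 1*1)^(3/2))*30 = ((4 - 1)² + (4 - 1)^(5/2) - 6*(4 - 1) - 6*(4 - 1)^(3/2))*30 = (3² + 3^(5/2) - 6*3 - 18*√3)*30 = (9 + 9*√3 - 18 - 18*√3)*30 = (-9 - 9*√3)*30 = -270 - 270*√3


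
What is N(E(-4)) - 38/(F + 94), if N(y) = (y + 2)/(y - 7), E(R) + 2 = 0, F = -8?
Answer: -19/43 ≈ -0.44186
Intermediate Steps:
E(R) = -2 (E(R) = -2 + 0 = -2)
N(y) = (2 + y)/(-7 + y)
N(E(-4)) - 38/(F + 94) = (2 - 2)/(-7 - 2) - 38/(-8 + 94) = 0/(-9) - 38/86 = -1/9*0 - 38*1/86 = 0 - 19/43 = -19/43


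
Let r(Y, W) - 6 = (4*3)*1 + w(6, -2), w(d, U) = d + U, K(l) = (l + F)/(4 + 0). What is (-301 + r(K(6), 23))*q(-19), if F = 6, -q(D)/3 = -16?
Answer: -13392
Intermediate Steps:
q(D) = 48 (q(D) = -3*(-16) = 48)
K(l) = 3/2 + l/4 (K(l) = (l + 6)/(4 + 0) = (6 + l)/4 = (6 + l)*(¼) = 3/2 + l/4)
w(d, U) = U + d
r(Y, W) = 22 (r(Y, W) = 6 + ((4*3)*1 + (-2 + 6)) = 6 + (12*1 + 4) = 6 + (12 + 4) = 6 + 16 = 22)
(-301 + r(K(6), 23))*q(-19) = (-301 + 22)*48 = -279*48 = -13392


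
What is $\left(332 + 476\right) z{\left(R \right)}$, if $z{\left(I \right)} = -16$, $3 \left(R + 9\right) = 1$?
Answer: $-12928$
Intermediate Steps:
$R = - \frac{26}{3}$ ($R = -9 + \frac{1}{3} \cdot 1 = -9 + \frac{1}{3} = - \frac{26}{3} \approx -8.6667$)
$\left(332 + 476\right) z{\left(R \right)} = \left(332 + 476\right) \left(-16\right) = 808 \left(-16\right) = -12928$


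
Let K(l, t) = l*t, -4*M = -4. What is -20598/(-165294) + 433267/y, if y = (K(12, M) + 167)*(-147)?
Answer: -3948580018/241632279 ≈ -16.341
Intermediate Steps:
M = 1 (M = -¼*(-4) = 1)
y = -26313 (y = (12*1 + 167)*(-147) = (12 + 167)*(-147) = 179*(-147) = -26313)
-20598/(-165294) + 433267/y = -20598/(-165294) + 433267/(-26313) = -20598*(-1/165294) + 433267*(-1/26313) = 3433/27549 - 433267/26313 = -3948580018/241632279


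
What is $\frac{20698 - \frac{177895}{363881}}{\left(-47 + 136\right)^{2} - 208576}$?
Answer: $- \frac{7531431043}{73014542055} \approx -0.10315$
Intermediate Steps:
$\frac{20698 - \frac{177895}{363881}}{\left(-47 + 136\right)^{2} - 208576} = \frac{20698 - \frac{177895}{363881}}{89^{2} - 208576} = \frac{20698 - \frac{177895}{363881}}{7921 - 208576} = \frac{7531431043}{363881 \left(-200655\right)} = \frac{7531431043}{363881} \left(- \frac{1}{200655}\right) = - \frac{7531431043}{73014542055}$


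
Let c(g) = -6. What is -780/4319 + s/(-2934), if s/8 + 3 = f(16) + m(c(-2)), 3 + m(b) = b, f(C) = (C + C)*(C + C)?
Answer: -18627572/6335973 ≈ -2.9400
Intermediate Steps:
f(C) = 4*C² (f(C) = (2*C)*(2*C) = 4*C²)
m(b) = -3 + b
s = 8096 (s = -24 + 8*(4*16² + (-3 - 6)) = -24 + 8*(4*256 - 9) = -24 + 8*(1024 - 9) = -24 + 8*1015 = -24 + 8120 = 8096)
-780/4319 + s/(-2934) = -780/4319 + 8096/(-2934) = -780*1/4319 + 8096*(-1/2934) = -780/4319 - 4048/1467 = -18627572/6335973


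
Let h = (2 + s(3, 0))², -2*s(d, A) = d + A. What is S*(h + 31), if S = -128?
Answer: -4000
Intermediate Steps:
s(d, A) = -A/2 - d/2 (s(d, A) = -(d + A)/2 = -(A + d)/2 = -A/2 - d/2)
h = ¼ (h = (2 + (-½*0 - ½*3))² = (2 + (0 - 3/2))² = (2 - 3/2)² = (½)² = ¼ ≈ 0.25000)
S*(h + 31) = -128*(¼ + 31) = -128*125/4 = -4000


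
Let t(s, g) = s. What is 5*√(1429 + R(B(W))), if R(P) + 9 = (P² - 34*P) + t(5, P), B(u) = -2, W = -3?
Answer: 5*√1497 ≈ 193.46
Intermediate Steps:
R(P) = -4 + P² - 34*P (R(P) = -9 + ((P² - 34*P) + 5) = -9 + (5 + P² - 34*P) = -4 + P² - 34*P)
5*√(1429 + R(B(W))) = 5*√(1429 + (-4 + (-2)² - 34*(-2))) = 5*√(1429 + (-4 + 4 + 68)) = 5*√(1429 + 68) = 5*√1497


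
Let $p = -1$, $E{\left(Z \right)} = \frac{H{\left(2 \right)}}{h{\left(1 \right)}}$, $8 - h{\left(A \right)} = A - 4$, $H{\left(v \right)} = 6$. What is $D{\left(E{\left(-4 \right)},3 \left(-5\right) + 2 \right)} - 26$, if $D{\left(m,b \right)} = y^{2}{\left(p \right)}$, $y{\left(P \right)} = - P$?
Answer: $-25$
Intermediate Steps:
$h{\left(A \right)} = 12 - A$ ($h{\left(A \right)} = 8 - \left(A - 4\right) = 8 - \left(-4 + A\right) = 12 - A$)
$E{\left(Z \right)} = \frac{6}{11}$ ($E{\left(Z \right)} = \frac{6}{12 - 1} = \frac{6}{11}$)
$D{\left(m,b \right)} = 1$ ($D{\left(m,b \right)} = \left(\left(-1\right) \left(-1\right)\right)^{2} = 1^{2} = 1$)
$D{\left(E{\left(-4 \right)},3 \left(-5\right) + 2 \right)} - 26 = 1 - 26 = -25$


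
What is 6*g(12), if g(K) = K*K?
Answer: 864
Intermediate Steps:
g(K) = K²
6*g(12) = 6*12² = 6*144 = 864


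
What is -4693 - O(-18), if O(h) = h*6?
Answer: -4585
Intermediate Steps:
O(h) = 6*h
-4693 - O(-18) = -4693 - 6*(-18) = -4693 - 1*(-108) = -4693 + 108 = -4585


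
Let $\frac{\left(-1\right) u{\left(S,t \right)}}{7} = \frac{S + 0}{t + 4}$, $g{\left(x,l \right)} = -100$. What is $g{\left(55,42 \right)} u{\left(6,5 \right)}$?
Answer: $\frac{1400}{3} \approx 466.67$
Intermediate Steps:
$u{\left(S,t \right)} = - \frac{7 S}{4 + t}$ ($u{\left(S,t \right)} = - 7 \frac{S + 0}{t + 4} = - 7 \frac{S}{4 + t} = - \frac{7 S}{4 + t}$)
$g{\left(55,42 \right)} u{\left(6,5 \right)} = - 100 \left(\left(-7\right) 6 \frac{1}{4 + 5}\right) = - 100 \left(\left(-7\right) 6 \cdot \frac{1}{9}\right) = \left(-100\right) \left(- \frac{14}{3}\right) = \frac{1400}{3}$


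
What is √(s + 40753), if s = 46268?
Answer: 3*√9669 ≈ 294.99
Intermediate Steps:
√(s + 40753) = √(46268 + 40753) = √87021 = 3*√9669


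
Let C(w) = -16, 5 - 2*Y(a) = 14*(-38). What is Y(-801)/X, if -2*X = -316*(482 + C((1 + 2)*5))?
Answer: 537/147256 ≈ 0.0036467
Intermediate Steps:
Y(a) = 537/2 (Y(a) = 5/2 - 7*(-38) = 5/2 - ½*(-532) = 5/2 + 266 = 537/2)
X = 73628 (X = -(-158)*(482 - 16) = -(-158)*466 = -½*(-147256) = 73628)
Y(-801)/X = (537/2)/73628 = (537/2)*(1/73628) = 537/147256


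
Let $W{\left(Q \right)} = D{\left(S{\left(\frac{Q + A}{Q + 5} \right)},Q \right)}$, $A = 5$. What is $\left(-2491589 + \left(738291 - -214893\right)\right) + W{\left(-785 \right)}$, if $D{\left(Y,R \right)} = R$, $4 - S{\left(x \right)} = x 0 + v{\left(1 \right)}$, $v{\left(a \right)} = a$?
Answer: $-1539190$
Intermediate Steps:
$S{\left(x \right)} = 3$ ($S{\left(x \right)} = 4 - \left(x 0 + 1\right) = 4 - \left(0 + 1\right) = 4 - 1 = 3$)
$W{\left(Q \right)} = Q$
$\left(-2491589 + \left(738291 - -214893\right)\right) + W{\left(-785 \right)} = \left(-2491589 + \left(738291 - -214893\right)\right) - 785 = \left(-2491589 + \left(738291 + 214893\right)\right) - 785 = \left(-2491589 + 953184\right) - 785 = -1538405 - 785 = -1539190$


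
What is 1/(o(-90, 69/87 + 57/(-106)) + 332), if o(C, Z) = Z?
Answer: 3074/1021353 ≈ 0.0030097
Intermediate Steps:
1/(o(-90, 69/87 + 57/(-106)) + 332) = 1/((69/87 + 57/(-106)) + 332) = 1/((69*(1/87) + 57*(-1/106)) + 332) = 1/((23/29 - 57/106) + 332) = 1/(785/3074 + 332) = 1/(1021353/3074) = 3074/1021353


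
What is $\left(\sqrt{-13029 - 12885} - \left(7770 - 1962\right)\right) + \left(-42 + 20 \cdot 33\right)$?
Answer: $-5190 + i \sqrt{25914} \approx -5190.0 + 160.98 i$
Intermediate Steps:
$\left(\sqrt{-13029 - 12885} - \left(7770 - 1962\right)\right) + \left(-42 + 20 \cdot 33\right) = \left(\sqrt{-25914} - 5808\right) + \left(-42 + 660\right) = \left(i \sqrt{25914} - 5808\right) + 618 = \left(-5808 + i \sqrt{25914}\right) + 618 = -5190 + i \sqrt{25914}$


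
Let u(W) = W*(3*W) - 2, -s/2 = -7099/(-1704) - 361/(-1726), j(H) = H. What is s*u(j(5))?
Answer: -469682657/735276 ≈ -638.78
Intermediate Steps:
s = -6434009/735276 (s = -2*(-7099/(-1704) - 361/(-1726)) = -2*(-7099*(-1/1704) - 361*(-1/1726)) = -2*(7099/1704 + 361/1726) = -2*6434009/1470552 = -6434009/735276 ≈ -8.7505)
u(W) = -2 + 3*W² (u(W) = 3*W² - 2 = -2 + 3*W²)
s*u(j(5)) = -6434009*(-2 + 3*5²)/735276 = -6434009*(-2 + 3*25)/735276 = -6434009*(-2 + 75)/735276 = -6434009/735276*73 = -469682657/735276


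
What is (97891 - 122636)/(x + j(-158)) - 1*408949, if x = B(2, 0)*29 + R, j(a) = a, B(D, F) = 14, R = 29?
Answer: -113303618/277 ≈ -4.0904e+5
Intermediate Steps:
x = 435 (x = 14*29 + 29 = 406 + 29 = 435)
(97891 - 122636)/(x + j(-158)) - 1*408949 = (97891 - 122636)/(435 - 158) - 1*408949 = -24745/277 - 408949 = -113303618/277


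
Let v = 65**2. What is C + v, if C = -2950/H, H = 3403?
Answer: 14374725/3403 ≈ 4224.1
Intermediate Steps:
v = 4225
C = -2950/3403 ≈ -0.86688
C + v = -2950/3403 + 4225 = 14374725/3403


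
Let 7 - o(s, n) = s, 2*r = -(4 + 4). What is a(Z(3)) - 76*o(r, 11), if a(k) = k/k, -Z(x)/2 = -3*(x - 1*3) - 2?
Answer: -835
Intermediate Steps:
Z(x) = -14 + 6*x (Z(x) = -2*(-3*(x - 1*3) - 2) = -2*(-3*(x - 3) - 2) = -2*(-3*(-3 + x) - 2) = -2*((9 - 3*x) - 2) = -2*(7 - 3*x) = -14 + 6*x)
r = -4 (r = (-(4 + 4))/2 = (-1*8)/2 = (½)*(-8) = -4)
a(k) = 1
o(s, n) = 7 - s
a(Z(3)) - 76*o(r, 11) = 1 - 76*(7 - 1*(-4)) = 1 - 76*(7 + 4) = 1 - 76*11 = 1 - 836 = -835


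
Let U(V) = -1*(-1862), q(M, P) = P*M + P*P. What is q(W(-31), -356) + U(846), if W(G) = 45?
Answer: 112578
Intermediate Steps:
q(M, P) = P² + M*P (q(M, P) = M*P + P² = P² + M*P)
U(V) = 1862
q(W(-31), -356) + U(846) = -356*(45 - 356) + 1862 = -356*(-311) + 1862 = 110716 + 1862 = 112578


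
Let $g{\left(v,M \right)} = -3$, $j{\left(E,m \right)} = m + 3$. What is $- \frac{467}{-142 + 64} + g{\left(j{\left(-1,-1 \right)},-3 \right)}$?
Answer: $\frac{233}{78} \approx 2.9872$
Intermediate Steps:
$j{\left(E,m \right)} = 3 + m$
$- \frac{467}{-142 + 64} + g{\left(j{\left(-1,-1 \right)},-3 \right)} = - \frac{467}{-142 + 64} - 3 = - \frac{467}{-78} - 3 = \left(-467\right) \left(- \frac{1}{78}\right) - 3 = \frac{467}{78} - 3 = \frac{233}{78}$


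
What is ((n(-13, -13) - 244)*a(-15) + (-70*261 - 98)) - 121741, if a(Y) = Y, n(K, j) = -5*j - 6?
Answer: -137334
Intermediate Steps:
n(K, j) = -6 - 5*j
((n(-13, -13) - 244)*a(-15) + (-70*261 - 98)) - 121741 = (((-6 - 5*(-13)) - 244)*(-15) + (-70*261 - 98)) - 121741 = (((-6 + 65) - 244)*(-15) + (-18270 - 98)) - 121741 = ((59 - 244)*(-15) - 18368) - 121741 = (-185*(-15) - 18368) - 121741 = (2775 - 18368) - 121741 = -15593 - 121741 = -137334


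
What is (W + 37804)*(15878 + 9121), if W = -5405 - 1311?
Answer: 777168912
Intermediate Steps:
W = -6716
(W + 37804)*(15878 + 9121) = (-6716 + 37804)*(15878 + 9121) = 31088*24999 = 777168912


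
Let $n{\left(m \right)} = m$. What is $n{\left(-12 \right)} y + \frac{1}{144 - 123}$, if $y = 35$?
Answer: $- \frac{8819}{21} \approx -419.95$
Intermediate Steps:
$n{\left(-12 \right)} y + \frac{1}{144 - 123} = \left(-12\right) 35 + \frac{1}{144 - 123} = -420 + \frac{1}{21} = - \frac{8819}{21}$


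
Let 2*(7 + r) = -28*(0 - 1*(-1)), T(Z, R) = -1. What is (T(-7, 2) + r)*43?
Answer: -946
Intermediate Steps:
r = -21 (r = -7 + (-28*(0 - 1*(-1)))/2 = -7 + (-28*(0 + 1))/2 = -7 + (-28*1)/2 = -7 + (½)*(-28) = -7 - 14 = -21)
(T(-7, 2) + r)*43 = (-1 - 21)*43 = -22*43 = -946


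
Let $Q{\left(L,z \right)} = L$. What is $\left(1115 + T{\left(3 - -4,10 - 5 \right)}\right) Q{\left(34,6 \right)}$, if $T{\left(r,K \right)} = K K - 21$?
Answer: $38046$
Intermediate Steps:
$T{\left(r,K \right)} = -21 + K^{2}$ ($T{\left(r,K \right)} = K^{2} - 21 = -21 + K^{2}$)
$\left(1115 + T{\left(3 - -4,10 - 5 \right)}\right) Q{\left(34,6 \right)} = \left(1115 - \left(21 - \left(10 - 5\right)^{2}\right)\right) 34 = \left(1115 - \left(21 - 5^{2}\right)\right) 34 = \left(1115 + \left(-21 + 25\right)\right) 34 = \left(1115 + 4\right) 34 = 1119 \cdot 34 = 38046$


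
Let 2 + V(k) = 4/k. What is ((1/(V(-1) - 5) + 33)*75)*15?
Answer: 407250/11 ≈ 37023.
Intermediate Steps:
V(k) = -2 + 4/k
((1/(V(-1) - 5) + 33)*75)*15 = ((1/((-2 + 4/(-1)) - 5) + 33)*75)*15 = ((1/((-2 + 4*(-1)) - 5) + 33)*75)*15 = ((1/((-2 - 4) - 5) + 33)*75)*15 = ((1/(-6 - 5) + 33)*75)*15 = ((1/(-11) + 33)*75)*15 = ((-1/11 + 33)*75)*15 = ((362/11)*75)*15 = (27150/11)*15 = 407250/11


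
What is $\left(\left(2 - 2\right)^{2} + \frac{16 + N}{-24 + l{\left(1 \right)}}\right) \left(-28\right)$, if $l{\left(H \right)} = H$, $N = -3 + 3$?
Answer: $\frac{448}{23} \approx 19.478$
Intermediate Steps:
$N = 0$
$\left(\left(2 - 2\right)^{2} + \frac{16 + N}{-24 + l{\left(1 \right)}}\right) \left(-28\right) = \left(\left(2 - 2\right)^{2} + \frac{16 + 0}{-24 + 1}\right) \left(-28\right) = \left(0^{2} + \frac{16}{-23}\right) \left(-28\right) = \left(0 + 16 \left(- \frac{1}{23}\right)\right) \left(-28\right) = \left(0 - \frac{16}{23}\right) \left(-28\right) = \left(- \frac{16}{23}\right) \left(-28\right) = \frac{448}{23}$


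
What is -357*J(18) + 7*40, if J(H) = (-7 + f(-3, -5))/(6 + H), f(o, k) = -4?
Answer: 3549/8 ≈ 443.63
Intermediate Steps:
J(H) = -11/(6 + H) (J(H) = (-7 - 4)/(6 + H) = -11/(6 + H))
-357*J(18) + 7*40 = -(-3927)/(6 + 18) + 7*40 = -(-3927)/24 + 280 = -357*(-11/24) + 280 = 1309/8 + 280 = 3549/8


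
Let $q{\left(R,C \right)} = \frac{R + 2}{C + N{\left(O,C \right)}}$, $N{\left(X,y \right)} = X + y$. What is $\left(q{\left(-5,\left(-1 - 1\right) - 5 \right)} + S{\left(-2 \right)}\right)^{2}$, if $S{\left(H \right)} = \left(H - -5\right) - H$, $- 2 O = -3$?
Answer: $\frac{17161}{625} \approx 27.458$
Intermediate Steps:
$O = \frac{3}{2}$ ($O = \left(- \frac{1}{2}\right) \left(-3\right) = \frac{3}{2} \approx 1.5$)
$q{\left(R,C \right)} = \frac{2 + R}{\frac{3}{2} + 2 C}$ ($q{\left(R,C \right)} = \frac{R + 2}{C + \left(\frac{3}{2} + C\right)} = \frac{2 + R}{\frac{3}{2} + 2 C}$)
$S{\left(H \right)} = 5$ ($S{\left(H \right)} = \left(H + 5\right) - H = \left(5 + H\right) - H = 5$)
$\left(q{\left(-5,\left(-1 - 1\right) - 5 \right)} + S{\left(-2 \right)}\right)^{2} = \left(\frac{2 \left(2 - 5\right)}{3 + 4 \left(\left(-1 - 1\right) - 5\right)} + 5\right)^{2} = \left(2 \frac{1}{3 + 4 \left(-2 - 5\right)} \left(-3\right) + 5\right)^{2} = \left(2 \frac{1}{3 + 4 \left(-7\right)} \left(-3\right) + 5\right)^{2} = \left(2 \frac{1}{3 - 28} \left(-3\right) + 5\right)^{2} = \left(2 \frac{1}{-25} \left(-3\right) + 5\right)^{2} = \left(2 \left(- \frac{1}{25}\right) \left(-3\right) + 5\right)^{2} = \left(\frac{6}{25} + 5\right)^{2} = \left(\frac{131}{25}\right)^{2} = \frac{17161}{625}$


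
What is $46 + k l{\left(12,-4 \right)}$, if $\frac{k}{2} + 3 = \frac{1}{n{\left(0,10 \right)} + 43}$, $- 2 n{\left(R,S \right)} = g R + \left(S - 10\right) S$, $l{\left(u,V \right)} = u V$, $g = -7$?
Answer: $\frac{14266}{43} \approx 331.77$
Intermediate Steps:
$l{\left(u,V \right)} = V u$
$n{\left(R,S \right)} = \frac{7 R}{2} - \frac{S \left(-10 + S\right)}{2}$ ($n{\left(R,S \right)} = - \frac{- 7 R + \left(S - 10\right) S}{2} = - \frac{- 7 R + \left(-10 + S\right) S}{2} = - \frac{- 7 R + S \left(-10 + S\right)}{2} = \frac{7 R}{2} - \frac{S \left(-10 + S\right)}{2}$)
$k = - \frac{256}{43}$ ($k = -6 + \frac{2}{\left(5 \cdot 10 - \frac{10^{2}}{2} + \frac{7}{2} \cdot 0\right) + 43} = -6 + \frac{2}{\left(50 - 50 + 0\right) + 43} = -6 + \frac{2}{0 + 43} = -6 + \frac{2}{43} = - \frac{256}{43} \approx -5.9535$)
$46 + k l{\left(12,-4 \right)} = 46 - \frac{256 \left(\left(-4\right) 12\right)}{43} = 46 - - \frac{12288}{43} = 46 + \frac{12288}{43} = \frac{14266}{43}$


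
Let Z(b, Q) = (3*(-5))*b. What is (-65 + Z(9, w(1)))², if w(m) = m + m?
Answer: 40000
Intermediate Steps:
w(m) = 2*m
Z(b, Q) = -15*b
(-65 + Z(9, w(1)))² = (-65 - 15*9)² = (-65 - 135)² = (-200)² = 40000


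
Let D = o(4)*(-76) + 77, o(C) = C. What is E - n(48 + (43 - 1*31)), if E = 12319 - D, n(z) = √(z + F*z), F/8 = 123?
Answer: 12546 - 10*√591 ≈ 12303.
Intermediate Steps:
F = 984 (F = 8*123 = 984)
D = -227 (D = 4*(-76) + 77 = -304 + 77 = -227)
n(z) = √985*√z (n(z) = √(z + 984*z) = √(985*z) = √985*√z)
E = 12546 (E = 12319 - 1*(-227) = 12319 + 227 = 12546)
E - n(48 + (43 - 1*31)) = 12546 - √985*√(48 + (43 - 1*31)) = 12546 - √985*√(48 + (43 - 31)) = 12546 - √985*√(48 + 12) = 12546 - √985*√60 = 12546 - √985*2*√15 = 12546 - 10*√591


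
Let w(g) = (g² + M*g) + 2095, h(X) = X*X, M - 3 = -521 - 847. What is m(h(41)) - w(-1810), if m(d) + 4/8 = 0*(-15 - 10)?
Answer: -11497691/2 ≈ -5.7488e+6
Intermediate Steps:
M = -1365 (M = 3 + (-521 - 847) = 3 - 1368 = -1365)
h(X) = X²
w(g) = 2095 + g² - 1365*g (w(g) = (g² - 1365*g) + 2095 = 2095 + g² - 1365*g)
m(d) = -½ (m(d) = -½ + 0*(-15 - 10) = -½ + 0*(-25) = -½ + 0 = -½)
m(h(41)) - w(-1810) = -½ - (2095 + (-1810)² - 1365*(-1810)) = -½ - (2095 + 3276100 + 2470650) = -½ - 1*5748845 = -½ - 5748845 = -11497691/2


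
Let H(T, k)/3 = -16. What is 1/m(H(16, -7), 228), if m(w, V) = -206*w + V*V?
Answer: 1/61872 ≈ 1.6162e-5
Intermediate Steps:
H(T, k) = -48 (H(T, k) = 3*(-16) = -48)
m(w, V) = V² - 206*w (m(w, V) = -206*w + V² = V² - 206*w)
1/m(H(16, -7), 228) = 1/(228² - 206*(-48)) = 1/(51984 + 9888) = 1/61872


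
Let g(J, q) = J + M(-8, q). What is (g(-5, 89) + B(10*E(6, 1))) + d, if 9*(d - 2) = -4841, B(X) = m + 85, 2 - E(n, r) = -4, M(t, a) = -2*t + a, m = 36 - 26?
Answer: -3068/9 ≈ -340.89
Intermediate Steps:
m = 10
M(t, a) = a - 2*t
E(n, r) = 6 (E(n, r) = 2 - 1*(-4) = 2 + 4 = 6)
g(J, q) = 16 + J + q (g(J, q) = J + (q - 2*(-8)) = J + (q + 16) = J + (16 + q) = 16 + J + q)
B(X) = 95 (B(X) = 10 + 85 = 95)
d = -4823/9 (d = 2 + (1/9)*(-4841) = 2 - 4841/9 = -4823/9 ≈ -535.89)
(g(-5, 89) + B(10*E(6, 1))) + d = ((16 - 5 + 89) + 95) - 4823/9 = (100 + 95) - 4823/9 = 195 - 4823/9 = -3068/9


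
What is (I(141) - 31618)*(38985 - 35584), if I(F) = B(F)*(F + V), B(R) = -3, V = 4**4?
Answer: -111583409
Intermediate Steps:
V = 256
I(F) = -768 - 3*F (I(F) = -3*(F + 256) = -3*(256 + F) = -768 - 3*F)
(I(141) - 31618)*(38985 - 35584) = ((-768 - 3*141) - 31618)*(38985 - 35584) = ((-768 - 423) - 31618)*3401 = (-1191 - 31618)*3401 = -32809*3401 = -111583409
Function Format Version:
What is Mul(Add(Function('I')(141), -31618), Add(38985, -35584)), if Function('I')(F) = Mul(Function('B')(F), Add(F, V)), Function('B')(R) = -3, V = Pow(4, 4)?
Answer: -111583409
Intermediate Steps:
V = 256
Function('I')(F) = Add(-768, Mul(-3, F)) (Function('I')(F) = Mul(-3, Add(F, 256)) = Mul(-3, Add(256, F)) = Add(-768, Mul(-3, F)))
Mul(Add(Function('I')(141), -31618), Add(38985, -35584)) = Mul(Add(Add(-768, Mul(-3, 141)), -31618), Add(38985, -35584)) = Mul(Add(Add(-768, -423), -31618), 3401) = Mul(Add(-1191, -31618), 3401) = Mul(-32809, 3401) = -111583409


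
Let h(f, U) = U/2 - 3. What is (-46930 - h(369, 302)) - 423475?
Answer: -470553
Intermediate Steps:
h(f, U) = -3 + U/2 (h(f, U) = U/2 - 3 = -3 + U/2)
(-46930 - h(369, 302)) - 423475 = (-46930 - (-3 + (1/2)*302)) - 423475 = (-46930 - (-3 + 151)) - 423475 = (-46930 - 1*148) - 423475 = (-46930 - 148) - 423475 = -47078 - 423475 = -470553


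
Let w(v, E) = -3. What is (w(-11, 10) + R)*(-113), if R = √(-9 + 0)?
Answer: 339 - 339*I ≈ 339.0 - 339.0*I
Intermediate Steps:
R = 3*I (R = √(-9) = 3*I ≈ 3.0*I)
(w(-11, 10) + R)*(-113) = (-3 + 3*I)*(-113) = 339 - 339*I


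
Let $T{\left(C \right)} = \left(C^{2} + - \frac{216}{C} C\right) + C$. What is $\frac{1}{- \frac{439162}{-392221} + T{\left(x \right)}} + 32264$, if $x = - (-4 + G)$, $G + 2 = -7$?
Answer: $\frac{416087508707}{12896352} \approx 32264.0$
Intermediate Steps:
$G = -9$ ($G = -2 - 7 = -9$)
$x = 13$ ($x = - (-4 - 9) = \left(-1\right) \left(-13\right) = 13$)
$T{\left(C \right)} = -216 + C + C^{2}$ ($T{\left(C \right)} = \left(C^{2} - 216\right) + C = \left(-216 + C^{2}\right) + C = -216 + C + C^{2}$)
$\frac{1}{- \frac{439162}{-392221} + T{\left(x \right)}} + 32264 = \frac{1}{- \frac{439162}{-392221} + \left(-216 + 13 + 13^{2}\right)} + 32264 = \frac{1}{\left(-439162\right) \left(- \frac{1}{392221}\right) + \left(-216 + 13 + 169\right)} + 32264 = \frac{1}{\frac{439162}{392221} - 34} + 32264 = \frac{1}{- \frac{12896352}{392221}} + 32264 = - \frac{392221}{12896352} + 32264 = \frac{416087508707}{12896352}$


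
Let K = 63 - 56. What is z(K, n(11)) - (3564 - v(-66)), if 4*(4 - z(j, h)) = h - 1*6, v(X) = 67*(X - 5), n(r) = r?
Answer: -33273/4 ≈ -8318.3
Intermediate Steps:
K = 7
v(X) = -335 + 67*X (v(X) = 67*(-5 + X) = -335 + 67*X)
z(j, h) = 11/2 - h/4 (z(j, h) = 4 - (h - 1*6)/4 = 4 - (h - 6)/4 = 4 - (-6 + h)/4 = 4 + (3/2 - h/4) = 11/2 - h/4)
z(K, n(11)) - (3564 - v(-66)) = (11/2 - ¼*11) - (3564 - (-335 + 67*(-66))) = (11/2 - 11/4) - (3564 - (-335 - 4422)) = 11/4 - (3564 - 1*(-4757)) = 11/4 - (3564 + 4757) = 11/4 - 1*8321 = 11/4 - 8321 = -33273/4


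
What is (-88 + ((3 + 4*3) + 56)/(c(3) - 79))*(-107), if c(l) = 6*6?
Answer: 412485/43 ≈ 9592.7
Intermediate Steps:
c(l) = 36
(-88 + ((3 + 4*3) + 56)/(c(3) - 79))*(-107) = (-88 + ((3 + 4*3) + 56)/(36 - 79))*(-107) = (-88 + ((3 + 12) + 56)/(-43))*(-107) = (-88 + (15 + 56)*(-1/43))*(-107) = (-88 + 71*(-1/43))*(-107) = (-88 - 71/43)*(-107) = -3855/43*(-107) = 412485/43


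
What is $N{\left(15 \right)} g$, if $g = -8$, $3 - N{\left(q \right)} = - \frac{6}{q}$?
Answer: $- \frac{136}{5} \approx -27.2$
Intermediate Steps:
$N{\left(q \right)} = 3 + \frac{6}{q}$ ($N{\left(q \right)} = 3 - - \frac{6}{q} = 3 + \frac{6}{q}$)
$N{\left(15 \right)} g = \left(3 + \frac{6}{15}\right) \left(-8\right) = \left(3 + 6 \cdot \frac{1}{15}\right) \left(-8\right) = \left(3 + \frac{2}{5}\right) \left(-8\right) = \frac{17}{5} \left(-8\right) = - \frac{136}{5}$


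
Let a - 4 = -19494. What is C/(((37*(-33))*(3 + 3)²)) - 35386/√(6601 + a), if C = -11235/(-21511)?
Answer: -535/45025596 + 35386*I*√12889/12889 ≈ -1.1882e-5 + 311.69*I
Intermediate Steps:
a = -19490 (a = 4 - 19494 = -19490)
C = 1605/3073 (C = -11235*(-1/21511) = 1605/3073 ≈ 0.52229)
C/(((37*(-33))*(3 + 3)²)) - 35386/√(6601 + a) = 1605/(3073*(((37*(-33))*(3 + 3)²))) - 35386/√(6601 - 19490) = 1605/(3073*((-1221*6²))) - 35386*(-I*√12889/12889) = 1605/(3073*((-1221*36))) - 35386*(-I*√12889/12889) = (1605/3073)/(-43956) - (-35386)*I*√12889/12889 = (1605/3073)*(-1/43956) + 35386*I*√12889/12889 = -535/45025596 + 35386*I*√12889/12889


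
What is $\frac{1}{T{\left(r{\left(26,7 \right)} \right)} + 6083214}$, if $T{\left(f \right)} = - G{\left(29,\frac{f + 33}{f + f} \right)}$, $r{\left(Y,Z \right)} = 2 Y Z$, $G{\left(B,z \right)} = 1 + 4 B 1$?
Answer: $\frac{1}{6083097} \approx 1.6439 \cdot 10^{-7}$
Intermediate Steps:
$G{\left(B,z \right)} = 1 + 4 B$
$r{\left(Y,Z \right)} = 2 Y Z$
$T{\left(f \right)} = -117$ ($T{\left(f \right)} = - (1 + 4 \cdot 29) = - (1 + 116) = \left(-1\right) 117 = -117$)
$\frac{1}{T{\left(r{\left(26,7 \right)} \right)} + 6083214} = \frac{1}{-117 + 6083214} = \frac{1}{6083097}$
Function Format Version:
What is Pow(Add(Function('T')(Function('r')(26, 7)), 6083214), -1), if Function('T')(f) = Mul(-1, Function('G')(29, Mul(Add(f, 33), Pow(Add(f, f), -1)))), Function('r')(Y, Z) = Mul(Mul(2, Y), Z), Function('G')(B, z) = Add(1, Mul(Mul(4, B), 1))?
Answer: Rational(1, 6083097) ≈ 1.6439e-7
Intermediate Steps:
Function('G')(B, z) = Add(1, Mul(4, B))
Function('r')(Y, Z) = Mul(2, Y, Z)
Function('T')(f) = -117 (Function('T')(f) = Mul(-1, Add(1, Mul(4, 29))) = Mul(-1, Add(1, 116)) = Mul(-1, 117) = -117)
Pow(Add(Function('T')(Function('r')(26, 7)), 6083214), -1) = Pow(Add(-117, 6083214), -1) = Pow(6083097, -1) = Rational(1, 6083097)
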